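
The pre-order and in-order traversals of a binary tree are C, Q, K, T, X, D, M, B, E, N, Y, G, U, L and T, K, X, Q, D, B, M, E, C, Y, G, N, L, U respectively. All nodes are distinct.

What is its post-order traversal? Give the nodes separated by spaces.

The first element of pre-order is the root; it splits in-order into left and right subtrees.
Root C: left subtree has 8 nodes {T, K, X, Q, D, B, M, E}, right has 5 {Y, G, N, L, U}.
  Root Q: left subtree has 3 nodes {T, K, X}, right has 4 {D, B, M, E}.
    Root K: left subtree has 1 node {T}, right has 1 {X}.
    Root D: left subtree has 0 nodes { }, right has 3 {B, M, E}.
      Root M: left subtree has 1 node {B}, right has 1 {E}.
  Root N: left subtree has 2 nodes {Y, G}, right has 2 {L, U}.
    Root Y: left subtree has 0 nodes { }, right has 1 {G}.
    Root U: left subtree has 1 node {L}, right has 0 { }.

T X K B E M D Q G Y L U N C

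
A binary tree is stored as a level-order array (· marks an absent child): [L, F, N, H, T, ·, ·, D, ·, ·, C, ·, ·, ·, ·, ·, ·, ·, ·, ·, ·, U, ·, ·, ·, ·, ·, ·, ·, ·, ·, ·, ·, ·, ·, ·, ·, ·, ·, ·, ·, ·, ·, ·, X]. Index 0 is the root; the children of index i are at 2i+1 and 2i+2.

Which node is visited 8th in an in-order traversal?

L

In-order visits the left subtree, then the node, then the right subtree.
At L: go left to F.
  At F: go left to H.
    At H: go left to D.
      D is a leaf — visit D.
    Visit H.
    At H: no right child.
  Visit F.
  At F: go right to T.
    At T: no left child.
    Visit T.
    At T: go right to C.
      At C: go left to U.
        At U: no left child.
        Visit U.
        At U: go right to X.
          X is a leaf — visit X.
      Visit C.
      At C: no right child.
Visit L.
At L: go right to N.
  N is a leaf — visit N.
Full in-order sequence: D, H, F, T, U, X, C, L, N.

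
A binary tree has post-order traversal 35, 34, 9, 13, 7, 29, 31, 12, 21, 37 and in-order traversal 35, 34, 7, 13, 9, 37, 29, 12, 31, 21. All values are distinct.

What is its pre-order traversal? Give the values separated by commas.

37, 7, 34, 35, 13, 9, 21, 12, 29, 31

The last element of post-order is the root; it splits in-order into left and right subtrees.
Root 37: left subtree has 5 nodes {35, 34, 7, 13, 9}, right has 4 {29, 12, 31, 21}.
  Root 7: left subtree has 2 nodes {35, 34}, right has 2 {13, 9}.
    Root 34: left subtree has 1 node {35}, right has 0 { }.
    Root 13: left subtree has 0 nodes { }, right has 1 {9}.
  Root 21: left subtree has 3 nodes {29, 12, 31}, right has 0 { }.
    Root 12: left subtree has 1 node {29}, right has 1 {31}.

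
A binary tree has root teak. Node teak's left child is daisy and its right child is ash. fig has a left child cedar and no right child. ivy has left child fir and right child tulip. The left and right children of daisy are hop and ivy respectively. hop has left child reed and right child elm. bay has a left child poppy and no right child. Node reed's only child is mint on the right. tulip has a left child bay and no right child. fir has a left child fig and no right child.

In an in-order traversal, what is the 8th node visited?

fir

In-order visits the left subtree, then the node, then the right subtree.
At teak: go left to daisy.
  At daisy: go left to hop.
    At hop: go left to reed.
      At reed: no left child.
      Visit reed.
      At reed: go right to mint.
        mint is a leaf — visit mint.
    Visit hop.
    At hop: go right to elm.
      elm is a leaf — visit elm.
  Visit daisy.
  At daisy: go right to ivy.
    At ivy: go left to fir.
      At fir: go left to fig.
        At fig: go left to cedar.
          cedar is a leaf — visit cedar.
        Visit fig.
        At fig: no right child.
      Visit fir.
      At fir: no right child.
    Visit ivy.
    At ivy: go right to tulip.
      At tulip: go left to bay.
        At bay: go left to poppy.
          poppy is a leaf — visit poppy.
        Visit bay.
        At bay: no right child.
      Visit tulip.
      At tulip: no right child.
Visit teak.
At teak: go right to ash.
  ash is a leaf — visit ash.
Full in-order sequence: reed, mint, hop, elm, daisy, cedar, fig, fir, ivy, poppy, bay, tulip, teak, ash.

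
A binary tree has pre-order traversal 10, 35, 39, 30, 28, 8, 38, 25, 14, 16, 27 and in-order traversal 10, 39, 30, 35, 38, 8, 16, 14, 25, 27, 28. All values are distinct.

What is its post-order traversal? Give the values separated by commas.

30, 39, 38, 16, 14, 27, 25, 8, 28, 35, 10

The first element of pre-order is the root; it splits in-order into left and right subtrees.
Root 10: left subtree has 0 nodes { }, right has 10 {39, 30, 35, 38, 8, 16, 14, 25, 27, 28}.
  Root 35: left subtree has 2 nodes {39, 30}, right has 7 {38, 8, 16, 14, 25, 27, 28}.
    Root 39: left subtree has 0 nodes { }, right has 1 {30}.
    Root 28: left subtree has 6 nodes {38, 8, 16, 14, 25, 27}, right has 0 { }.
      Root 8: left subtree has 1 node {38}, right has 4 {16, 14, 25, 27}.
        Root 25: left subtree has 2 nodes {16, 14}, right has 1 {27}.
          Root 14: left subtree has 1 node {16}, right has 0 { }.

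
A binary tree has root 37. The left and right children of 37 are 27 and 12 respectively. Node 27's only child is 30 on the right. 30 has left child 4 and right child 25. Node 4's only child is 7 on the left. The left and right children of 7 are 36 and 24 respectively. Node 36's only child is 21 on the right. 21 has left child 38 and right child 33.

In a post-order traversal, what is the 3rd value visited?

21

Post-order visits the left subtree, then the right subtree, then the node.
At 37: go left to 27.
  At 27: no left child.
  At 27: go right to 30.
    At 30: go left to 4.
      At 4: go left to 7.
        At 7: go left to 36.
          At 36: no left child.
          At 36: go right to 21.
            At 21: go left to 38.
              38 is a leaf — visit 38.
            At 21: go right to 33.
              33 is a leaf — visit 33.
            Visit 21.
          Visit 36.
        At 7: go right to 24.
          24 is a leaf — visit 24.
        Visit 7.
      At 4: no right child.
      Visit 4.
    At 30: go right to 25.
      25 is a leaf — visit 25.
    Visit 30.
  Visit 27.
At 37: go right to 12.
  12 is a leaf — visit 12.
Visit 37.
Full post-order sequence: 38, 33, 21, 36, 24, 7, 4, 25, 30, 27, 12, 37.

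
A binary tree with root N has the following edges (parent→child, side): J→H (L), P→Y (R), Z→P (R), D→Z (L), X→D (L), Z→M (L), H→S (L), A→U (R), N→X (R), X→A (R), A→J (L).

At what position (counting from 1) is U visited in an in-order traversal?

12

In-order visits the left subtree, then the node, then the right subtree.
At N: no left child.
Visit N.
At N: go right to X.
  At X: go left to D.
    At D: go left to Z.
      At Z: go left to M.
        M is a leaf — visit M.
      Visit Z.
      At Z: go right to P.
        At P: no left child.
        Visit P.
        At P: go right to Y.
          Y is a leaf — visit Y.
    Visit D.
    At D: no right child.
  Visit X.
  At X: go right to A.
    At A: go left to J.
      At J: go left to H.
        At H: go left to S.
          S is a leaf — visit S.
        Visit H.
        At H: no right child.
      Visit J.
      At J: no right child.
    Visit A.
    At A: go right to U.
      U is a leaf — visit U.
Full in-order sequence: N, M, Z, P, Y, D, X, S, H, J, A, U.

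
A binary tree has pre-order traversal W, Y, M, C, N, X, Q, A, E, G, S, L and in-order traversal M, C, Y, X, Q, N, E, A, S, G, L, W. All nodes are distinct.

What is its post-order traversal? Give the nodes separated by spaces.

C M Q X E S L G A N Y W

The first element of pre-order is the root; it splits in-order into left and right subtrees.
Root W: left subtree has 11 nodes {M, C, Y, X, Q, N, E, A, S, G, L}, right has 0 { }.
  Root Y: left subtree has 2 nodes {M, C}, right has 8 {X, Q, N, E, A, S, G, L}.
    Root M: left subtree has 0 nodes { }, right has 1 {C}.
    Root N: left subtree has 2 nodes {X, Q}, right has 5 {E, A, S, G, L}.
      Root X: left subtree has 0 nodes { }, right has 1 {Q}.
      Root A: left subtree has 1 node {E}, right has 3 {S, G, L}.
        Root G: left subtree has 1 node {S}, right has 1 {L}.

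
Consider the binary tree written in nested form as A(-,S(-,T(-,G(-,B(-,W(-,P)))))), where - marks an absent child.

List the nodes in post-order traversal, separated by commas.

Post-order visits the left subtree, then the right subtree, then the node.
At A: no left child.
At A: go right to S.
  At S: no left child.
  At S: go right to T.
    At T: no left child.
    At T: go right to G.
      At G: no left child.
      At G: go right to B.
        At B: no left child.
        At B: go right to W.
          At W: no left child.
          At W: go right to P.
            P is a leaf — visit P.
          Visit W.
        Visit B.
      Visit G.
    Visit T.
  Visit S.
Visit A.

P, W, B, G, T, S, A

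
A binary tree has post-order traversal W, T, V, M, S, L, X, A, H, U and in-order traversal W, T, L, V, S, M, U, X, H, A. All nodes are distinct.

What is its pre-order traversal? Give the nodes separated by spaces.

The last element of post-order is the root; it splits in-order into left and right subtrees.
Root U: left subtree has 6 nodes {W, T, L, V, S, M}, right has 3 {X, H, A}.
  Root L: left subtree has 2 nodes {W, T}, right has 3 {V, S, M}.
    Root T: left subtree has 1 node {W}, right has 0 { }.
    Root S: left subtree has 1 node {V}, right has 1 {M}.
  Root H: left subtree has 1 node {X}, right has 1 {A}.

U L T W S V M H X A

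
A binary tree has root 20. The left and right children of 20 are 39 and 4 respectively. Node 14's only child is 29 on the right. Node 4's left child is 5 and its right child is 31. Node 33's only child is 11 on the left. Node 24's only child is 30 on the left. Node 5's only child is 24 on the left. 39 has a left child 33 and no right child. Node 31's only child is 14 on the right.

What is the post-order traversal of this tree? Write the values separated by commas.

11, 33, 39, 30, 24, 5, 29, 14, 31, 4, 20

Post-order visits the left subtree, then the right subtree, then the node.
At 20: go left to 39.
  At 39: go left to 33.
    At 33: go left to 11.
      11 is a leaf — visit 11.
    At 33: no right child.
    Visit 33.
  At 39: no right child.
  Visit 39.
At 20: go right to 4.
  At 4: go left to 5.
    At 5: go left to 24.
      At 24: go left to 30.
        30 is a leaf — visit 30.
      At 24: no right child.
      Visit 24.
    At 5: no right child.
    Visit 5.
  At 4: go right to 31.
    At 31: no left child.
    At 31: go right to 14.
      At 14: no left child.
      At 14: go right to 29.
        29 is a leaf — visit 29.
      Visit 14.
    Visit 31.
  Visit 4.
Visit 20.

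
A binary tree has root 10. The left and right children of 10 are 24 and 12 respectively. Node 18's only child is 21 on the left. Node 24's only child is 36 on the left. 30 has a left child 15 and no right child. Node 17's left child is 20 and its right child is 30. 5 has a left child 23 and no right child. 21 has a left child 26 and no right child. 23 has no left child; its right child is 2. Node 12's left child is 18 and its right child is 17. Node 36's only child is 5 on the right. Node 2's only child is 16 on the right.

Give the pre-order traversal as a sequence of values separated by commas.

10, 24, 36, 5, 23, 2, 16, 12, 18, 21, 26, 17, 20, 30, 15

Pre-order visits the node, then its left subtree, then its right subtree.
Visit 10.
At 10: go left to 24.
  Visit 24.
  At 24: go left to 36.
    Visit 36.
    At 36: no left child.
    At 36: go right to 5.
      Visit 5.
      At 5: go left to 23.
        Visit 23.
        At 23: no left child.
        At 23: go right to 2.
          Visit 2.
          At 2: no left child.
          At 2: go right to 16.
            16 is a leaf — visit 16.
      At 5: no right child.
  At 24: no right child.
At 10: go right to 12.
  Visit 12.
  At 12: go left to 18.
    Visit 18.
    At 18: go left to 21.
      Visit 21.
      At 21: go left to 26.
        26 is a leaf — visit 26.
      At 21: no right child.
    At 18: no right child.
  At 12: go right to 17.
    Visit 17.
    At 17: go left to 20.
      20 is a leaf — visit 20.
    At 17: go right to 30.
      Visit 30.
      At 30: go left to 15.
        15 is a leaf — visit 15.
      At 30: no right child.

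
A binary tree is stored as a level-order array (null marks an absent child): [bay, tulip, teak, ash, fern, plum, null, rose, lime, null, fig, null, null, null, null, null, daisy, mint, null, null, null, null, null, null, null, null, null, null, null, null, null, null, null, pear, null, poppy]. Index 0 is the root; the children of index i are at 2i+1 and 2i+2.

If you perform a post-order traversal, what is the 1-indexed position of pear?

1

Post-order visits the left subtree, then the right subtree, then the node.
At bay: go left to tulip.
  At tulip: go left to ash.
    At ash: go left to rose.
      At rose: no left child.
      At rose: go right to daisy.
        At daisy: go left to pear.
          pear is a leaf — visit pear.
        At daisy: no right child.
        Visit daisy.
      Visit rose.
    At ash: go right to lime.
      At lime: go left to mint.
        At mint: go left to poppy.
          poppy is a leaf — visit poppy.
        At mint: no right child.
        Visit mint.
      At lime: no right child.
      Visit lime.
    Visit ash.
  At tulip: go right to fern.
    At fern: no left child.
    At fern: go right to fig.
      fig is a leaf — visit fig.
    Visit fern.
  Visit tulip.
At bay: go right to teak.
  At teak: go left to plum.
    plum is a leaf — visit plum.
  At teak: no right child.
  Visit teak.
Visit bay.
Full post-order sequence: pear, daisy, rose, poppy, mint, lime, ash, fig, fern, tulip, plum, teak, bay.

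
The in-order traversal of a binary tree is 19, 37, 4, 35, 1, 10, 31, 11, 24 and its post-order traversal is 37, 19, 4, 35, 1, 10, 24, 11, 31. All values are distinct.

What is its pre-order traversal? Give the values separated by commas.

The last element of post-order is the root; it splits in-order into left and right subtrees.
Root 31: left subtree has 6 nodes {19, 37, 4, 35, 1, 10}, right has 2 {11, 24}.
  Root 10: left subtree has 5 nodes {19, 37, 4, 35, 1}, right has 0 { }.
    Root 1: left subtree has 4 nodes {19, 37, 4, 35}, right has 0 { }.
      Root 35: left subtree has 3 nodes {19, 37, 4}, right has 0 { }.
        Root 4: left subtree has 2 nodes {19, 37}, right has 0 { }.
          Root 19: left subtree has 0 nodes { }, right has 1 {37}.
  Root 11: left subtree has 0 nodes { }, right has 1 {24}.

31, 10, 1, 35, 4, 19, 37, 11, 24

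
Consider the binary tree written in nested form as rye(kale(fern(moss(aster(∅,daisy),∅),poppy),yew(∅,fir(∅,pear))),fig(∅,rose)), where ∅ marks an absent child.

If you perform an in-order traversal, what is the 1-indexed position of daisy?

2

In-order visits the left subtree, then the node, then the right subtree.
At rye: go left to kale.
  At kale: go left to fern.
    At fern: go left to moss.
      At moss: go left to aster.
        At aster: no left child.
        Visit aster.
        At aster: go right to daisy.
          daisy is a leaf — visit daisy.
      Visit moss.
      At moss: no right child.
    Visit fern.
    At fern: go right to poppy.
      poppy is a leaf — visit poppy.
  Visit kale.
  At kale: go right to yew.
    At yew: no left child.
    Visit yew.
    At yew: go right to fir.
      At fir: no left child.
      Visit fir.
      At fir: go right to pear.
        pear is a leaf — visit pear.
Visit rye.
At rye: go right to fig.
  At fig: no left child.
  Visit fig.
  At fig: go right to rose.
    rose is a leaf — visit rose.
Full in-order sequence: aster, daisy, moss, fern, poppy, kale, yew, fir, pear, rye, fig, rose.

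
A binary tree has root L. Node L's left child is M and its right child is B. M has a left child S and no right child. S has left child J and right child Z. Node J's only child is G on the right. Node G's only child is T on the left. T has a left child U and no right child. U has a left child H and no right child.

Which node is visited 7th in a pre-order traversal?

Pre-order visits the node, then its left subtree, then its right subtree.
Visit L.
At L: go left to M.
  Visit M.
  At M: go left to S.
    Visit S.
    At S: go left to J.
      Visit J.
      At J: no left child.
      At J: go right to G.
        Visit G.
        At G: go left to T.
          Visit T.
          At T: go left to U.
            Visit U.
            At U: go left to H.
              H is a leaf — visit H.
            At U: no right child.
          At T: no right child.
        At G: no right child.
    At S: go right to Z.
      Z is a leaf — visit Z.
  At M: no right child.
At L: go right to B.
  B is a leaf — visit B.
Full pre-order sequence: L, M, S, J, G, T, U, H, Z, B.

U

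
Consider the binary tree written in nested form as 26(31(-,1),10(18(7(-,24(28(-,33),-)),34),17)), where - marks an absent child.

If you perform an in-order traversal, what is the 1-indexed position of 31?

In-order visits the left subtree, then the node, then the right subtree.
At 26: go left to 31.
  At 31: no left child.
  Visit 31.
  At 31: go right to 1.
    1 is a leaf — visit 1.
Visit 26.
At 26: go right to 10.
  At 10: go left to 18.
    At 18: go left to 7.
      At 7: no left child.
      Visit 7.
      At 7: go right to 24.
        At 24: go left to 28.
          At 28: no left child.
          Visit 28.
          At 28: go right to 33.
            33 is a leaf — visit 33.
        Visit 24.
        At 24: no right child.
    Visit 18.
    At 18: go right to 34.
      34 is a leaf — visit 34.
  Visit 10.
  At 10: go right to 17.
    17 is a leaf — visit 17.
Full in-order sequence: 31, 1, 26, 7, 28, 33, 24, 18, 34, 10, 17.

1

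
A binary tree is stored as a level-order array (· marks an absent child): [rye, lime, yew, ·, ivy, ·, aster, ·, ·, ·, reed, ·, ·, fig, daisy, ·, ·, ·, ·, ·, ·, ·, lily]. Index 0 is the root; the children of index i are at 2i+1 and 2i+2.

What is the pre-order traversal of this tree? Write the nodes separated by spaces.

Pre-order visits the node, then its left subtree, then its right subtree.
Visit rye.
At rye: go left to lime.
  Visit lime.
  At lime: no left child.
  At lime: go right to ivy.
    Visit ivy.
    At ivy: no left child.
    At ivy: go right to reed.
      Visit reed.
      At reed: no left child.
      At reed: go right to lily.
        lily is a leaf — visit lily.
At rye: go right to yew.
  Visit yew.
  At yew: no left child.
  At yew: go right to aster.
    Visit aster.
    At aster: go left to fig.
      fig is a leaf — visit fig.
    At aster: go right to daisy.
      daisy is a leaf — visit daisy.

rye lime ivy reed lily yew aster fig daisy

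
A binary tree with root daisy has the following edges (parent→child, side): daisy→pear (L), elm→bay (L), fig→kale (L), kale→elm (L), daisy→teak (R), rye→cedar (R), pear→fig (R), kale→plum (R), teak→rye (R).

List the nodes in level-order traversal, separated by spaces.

daisy pear teak fig rye kale cedar elm plum bay

Level-order visits nodes level by level from the root, left to right within each level.
Level 0: daisy
Level 1: pear, teak
Level 2: fig, rye
Level 3: kale, cedar
Level 4: elm, plum
Level 5: bay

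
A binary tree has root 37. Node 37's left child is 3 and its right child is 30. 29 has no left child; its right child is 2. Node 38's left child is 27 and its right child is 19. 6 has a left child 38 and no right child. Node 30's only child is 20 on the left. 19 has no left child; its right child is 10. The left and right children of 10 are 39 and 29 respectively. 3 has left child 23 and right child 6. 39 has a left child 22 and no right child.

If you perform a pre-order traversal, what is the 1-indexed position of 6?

Pre-order visits the node, then its left subtree, then its right subtree.
Visit 37.
At 37: go left to 3.
  Visit 3.
  At 3: go left to 23.
    23 is a leaf — visit 23.
  At 3: go right to 6.
    Visit 6.
    At 6: go left to 38.
      Visit 38.
      At 38: go left to 27.
        27 is a leaf — visit 27.
      At 38: go right to 19.
        Visit 19.
        At 19: no left child.
        At 19: go right to 10.
          Visit 10.
          At 10: go left to 39.
            Visit 39.
            At 39: go left to 22.
              22 is a leaf — visit 22.
            At 39: no right child.
          At 10: go right to 29.
            Visit 29.
            At 29: no left child.
            At 29: go right to 2.
              2 is a leaf — visit 2.
    At 6: no right child.
At 37: go right to 30.
  Visit 30.
  At 30: go left to 20.
    20 is a leaf — visit 20.
  At 30: no right child.
Full pre-order sequence: 37, 3, 23, 6, 38, 27, 19, 10, 39, 22, 29, 2, 30, 20.

4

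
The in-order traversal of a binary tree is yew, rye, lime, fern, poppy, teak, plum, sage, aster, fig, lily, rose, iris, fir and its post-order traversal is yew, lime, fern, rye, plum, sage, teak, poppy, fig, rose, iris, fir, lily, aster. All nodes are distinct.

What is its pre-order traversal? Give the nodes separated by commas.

The last element of post-order is the root; it splits in-order into left and right subtrees.
Root aster: left subtree has 8 nodes {yew, rye, lime, fern, poppy, teak, plum, sage}, right has 5 {fig, lily, rose, iris, fir}.
  Root poppy: left subtree has 4 nodes {yew, rye, lime, fern}, right has 3 {teak, plum, sage}.
    Root rye: left subtree has 1 node {yew}, right has 2 {lime, fern}.
      Root fern: left subtree has 1 node {lime}, right has 0 { }.
    Root teak: left subtree has 0 nodes { }, right has 2 {plum, sage}.
      Root sage: left subtree has 1 node {plum}, right has 0 { }.
  Root lily: left subtree has 1 node {fig}, right has 3 {rose, iris, fir}.
    Root fir: left subtree has 2 nodes {rose, iris}, right has 0 { }.
      Root iris: left subtree has 1 node {rose}, right has 0 { }.

aster, poppy, rye, yew, fern, lime, teak, sage, plum, lily, fig, fir, iris, rose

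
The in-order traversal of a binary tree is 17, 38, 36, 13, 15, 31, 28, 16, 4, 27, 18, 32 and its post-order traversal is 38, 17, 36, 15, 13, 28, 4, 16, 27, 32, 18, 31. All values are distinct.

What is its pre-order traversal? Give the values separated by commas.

31, 13, 36, 17, 38, 15, 18, 27, 16, 28, 4, 32

The last element of post-order is the root; it splits in-order into left and right subtrees.
Root 31: left subtree has 5 nodes {17, 38, 36, 13, 15}, right has 6 {28, 16, 4, 27, 18, 32}.
  Root 13: left subtree has 3 nodes {17, 38, 36}, right has 1 {15}.
    Root 36: left subtree has 2 nodes {17, 38}, right has 0 { }.
      Root 17: left subtree has 0 nodes { }, right has 1 {38}.
  Root 18: left subtree has 4 nodes {28, 16, 4, 27}, right has 1 {32}.
    Root 27: left subtree has 3 nodes {28, 16, 4}, right has 0 { }.
      Root 16: left subtree has 1 node {28}, right has 1 {4}.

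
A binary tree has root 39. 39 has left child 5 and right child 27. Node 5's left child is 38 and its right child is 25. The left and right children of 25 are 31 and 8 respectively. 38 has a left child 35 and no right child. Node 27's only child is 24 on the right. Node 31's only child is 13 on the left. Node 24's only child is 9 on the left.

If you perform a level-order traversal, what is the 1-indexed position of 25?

Level-order visits nodes level by level from the root, left to right within each level.
Level 0: 39
Level 1: 5, 27
Level 2: 38, 25, 24
Level 3: 35, 31, 8, 9
Level 4: 13
Full level-order sequence: 39, 5, 27, 38, 25, 24, 35, 31, 8, 9, 13.

5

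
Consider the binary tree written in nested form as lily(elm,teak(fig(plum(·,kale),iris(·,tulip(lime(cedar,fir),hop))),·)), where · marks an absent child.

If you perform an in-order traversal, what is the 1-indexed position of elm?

1

In-order visits the left subtree, then the node, then the right subtree.
At lily: go left to elm.
  elm is a leaf — visit elm.
Visit lily.
At lily: go right to teak.
  At teak: go left to fig.
    At fig: go left to plum.
      At plum: no left child.
      Visit plum.
      At plum: go right to kale.
        kale is a leaf — visit kale.
    Visit fig.
    At fig: go right to iris.
      At iris: no left child.
      Visit iris.
      At iris: go right to tulip.
        At tulip: go left to lime.
          At lime: go left to cedar.
            cedar is a leaf — visit cedar.
          Visit lime.
          At lime: go right to fir.
            fir is a leaf — visit fir.
        Visit tulip.
        At tulip: go right to hop.
          hop is a leaf — visit hop.
  Visit teak.
  At teak: no right child.
Full in-order sequence: elm, lily, plum, kale, fig, iris, cedar, lime, fir, tulip, hop, teak.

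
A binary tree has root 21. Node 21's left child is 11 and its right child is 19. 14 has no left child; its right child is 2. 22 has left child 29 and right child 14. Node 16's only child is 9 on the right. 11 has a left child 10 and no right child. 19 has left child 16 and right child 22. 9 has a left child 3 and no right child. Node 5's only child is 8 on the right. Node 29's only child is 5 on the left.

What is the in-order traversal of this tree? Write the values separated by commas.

10, 11, 21, 16, 3, 9, 19, 5, 8, 29, 22, 14, 2

In-order visits the left subtree, then the node, then the right subtree.
At 21: go left to 11.
  At 11: go left to 10.
    10 is a leaf — visit 10.
  Visit 11.
  At 11: no right child.
Visit 21.
At 21: go right to 19.
  At 19: go left to 16.
    At 16: no left child.
    Visit 16.
    At 16: go right to 9.
      At 9: go left to 3.
        3 is a leaf — visit 3.
      Visit 9.
      At 9: no right child.
  Visit 19.
  At 19: go right to 22.
    At 22: go left to 29.
      At 29: go left to 5.
        At 5: no left child.
        Visit 5.
        At 5: go right to 8.
          8 is a leaf — visit 8.
      Visit 29.
      At 29: no right child.
    Visit 22.
    At 22: go right to 14.
      At 14: no left child.
      Visit 14.
      At 14: go right to 2.
        2 is a leaf — visit 2.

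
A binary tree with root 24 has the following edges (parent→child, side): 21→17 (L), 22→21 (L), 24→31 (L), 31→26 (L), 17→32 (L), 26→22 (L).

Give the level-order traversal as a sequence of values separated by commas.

Level-order visits nodes level by level from the root, left to right within each level.
Level 0: 24
Level 1: 31
Level 2: 26
Level 3: 22
Level 4: 21
Level 5: 17
Level 6: 32

24, 31, 26, 22, 21, 17, 32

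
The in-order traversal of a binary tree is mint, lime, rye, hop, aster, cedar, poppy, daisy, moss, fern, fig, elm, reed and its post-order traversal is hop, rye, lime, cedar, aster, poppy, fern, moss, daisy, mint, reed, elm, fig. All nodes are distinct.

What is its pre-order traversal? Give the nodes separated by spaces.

fig mint daisy poppy aster lime rye hop cedar moss fern elm reed

The last element of post-order is the root; it splits in-order into left and right subtrees.
Root fig: left subtree has 10 nodes {mint, lime, rye, hop, aster, cedar, poppy, daisy, moss, fern}, right has 2 {elm, reed}.
  Root mint: left subtree has 0 nodes { }, right has 9 {lime, rye, hop, aster, cedar, poppy, daisy, moss, fern}.
    Root daisy: left subtree has 6 nodes {lime, rye, hop, aster, cedar, poppy}, right has 2 {moss, fern}.
      Root poppy: left subtree has 5 nodes {lime, rye, hop, aster, cedar}, right has 0 { }.
        Root aster: left subtree has 3 nodes {lime, rye, hop}, right has 1 {cedar}.
          Root lime: left subtree has 0 nodes { }, right has 2 {rye, hop}.
            Root rye: left subtree has 0 nodes { }, right has 1 {hop}.
      Root moss: left subtree has 0 nodes { }, right has 1 {fern}.
  Root elm: left subtree has 0 nodes { }, right has 1 {reed}.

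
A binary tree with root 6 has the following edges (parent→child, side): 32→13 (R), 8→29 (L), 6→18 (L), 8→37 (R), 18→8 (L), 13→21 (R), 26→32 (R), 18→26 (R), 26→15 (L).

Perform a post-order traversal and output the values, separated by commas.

29, 37, 8, 15, 21, 13, 32, 26, 18, 6

Post-order visits the left subtree, then the right subtree, then the node.
At 6: go left to 18.
  At 18: go left to 8.
    At 8: go left to 29.
      29 is a leaf — visit 29.
    At 8: go right to 37.
      37 is a leaf — visit 37.
    Visit 8.
  At 18: go right to 26.
    At 26: go left to 15.
      15 is a leaf — visit 15.
    At 26: go right to 32.
      At 32: no left child.
      At 32: go right to 13.
        At 13: no left child.
        At 13: go right to 21.
          21 is a leaf — visit 21.
        Visit 13.
      Visit 32.
    Visit 26.
  Visit 18.
At 6: no right child.
Visit 6.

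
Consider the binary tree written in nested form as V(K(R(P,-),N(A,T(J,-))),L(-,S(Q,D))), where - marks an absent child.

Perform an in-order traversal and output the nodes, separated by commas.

P, R, K, A, N, J, T, V, L, Q, S, D

In-order visits the left subtree, then the node, then the right subtree.
At V: go left to K.
  At K: go left to R.
    At R: go left to P.
      P is a leaf — visit P.
    Visit R.
    At R: no right child.
  Visit K.
  At K: go right to N.
    At N: go left to A.
      A is a leaf — visit A.
    Visit N.
    At N: go right to T.
      At T: go left to J.
        J is a leaf — visit J.
      Visit T.
      At T: no right child.
Visit V.
At V: go right to L.
  At L: no left child.
  Visit L.
  At L: go right to S.
    At S: go left to Q.
      Q is a leaf — visit Q.
    Visit S.
    At S: go right to D.
      D is a leaf — visit D.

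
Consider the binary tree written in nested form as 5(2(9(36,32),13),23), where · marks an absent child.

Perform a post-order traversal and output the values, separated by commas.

Post-order visits the left subtree, then the right subtree, then the node.
At 5: go left to 2.
  At 2: go left to 9.
    At 9: go left to 36.
      36 is a leaf — visit 36.
    At 9: go right to 32.
      32 is a leaf — visit 32.
    Visit 9.
  At 2: go right to 13.
    13 is a leaf — visit 13.
  Visit 2.
At 5: go right to 23.
  23 is a leaf — visit 23.
Visit 5.

36, 32, 9, 13, 2, 23, 5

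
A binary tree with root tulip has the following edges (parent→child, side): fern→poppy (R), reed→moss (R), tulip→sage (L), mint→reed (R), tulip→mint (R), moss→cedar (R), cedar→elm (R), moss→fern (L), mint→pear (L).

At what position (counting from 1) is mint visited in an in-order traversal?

In-order visits the left subtree, then the node, then the right subtree.
At tulip: go left to sage.
  sage is a leaf — visit sage.
Visit tulip.
At tulip: go right to mint.
  At mint: go left to pear.
    pear is a leaf — visit pear.
  Visit mint.
  At mint: go right to reed.
    At reed: no left child.
    Visit reed.
    At reed: go right to moss.
      At moss: go left to fern.
        At fern: no left child.
        Visit fern.
        At fern: go right to poppy.
          poppy is a leaf — visit poppy.
      Visit moss.
      At moss: go right to cedar.
        At cedar: no left child.
        Visit cedar.
        At cedar: go right to elm.
          elm is a leaf — visit elm.
Full in-order sequence: sage, tulip, pear, mint, reed, fern, poppy, moss, cedar, elm.

4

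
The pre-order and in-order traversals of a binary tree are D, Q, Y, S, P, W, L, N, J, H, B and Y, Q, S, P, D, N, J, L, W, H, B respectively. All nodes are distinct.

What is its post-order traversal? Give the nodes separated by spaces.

Y P S Q J N L B H W D

The first element of pre-order is the root; it splits in-order into left and right subtrees.
Root D: left subtree has 4 nodes {Y, Q, S, P}, right has 6 {N, J, L, W, H, B}.
  Root Q: left subtree has 1 node {Y}, right has 2 {S, P}.
    Root S: left subtree has 0 nodes { }, right has 1 {P}.
  Root W: left subtree has 3 nodes {N, J, L}, right has 2 {H, B}.
    Root L: left subtree has 2 nodes {N, J}, right has 0 { }.
      Root N: left subtree has 0 nodes { }, right has 1 {J}.
    Root H: left subtree has 0 nodes { }, right has 1 {B}.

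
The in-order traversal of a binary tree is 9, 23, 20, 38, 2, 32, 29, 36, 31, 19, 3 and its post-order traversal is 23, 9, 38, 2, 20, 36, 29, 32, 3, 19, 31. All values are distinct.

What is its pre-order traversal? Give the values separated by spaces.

31 32 20 9 23 2 38 29 36 19 3

The last element of post-order is the root; it splits in-order into left and right subtrees.
Root 31: left subtree has 8 nodes {9, 23, 20, 38, 2, 32, 29, 36}, right has 2 {19, 3}.
  Root 32: left subtree has 5 nodes {9, 23, 20, 38, 2}, right has 2 {29, 36}.
    Root 20: left subtree has 2 nodes {9, 23}, right has 2 {38, 2}.
      Root 9: left subtree has 0 nodes { }, right has 1 {23}.
      Root 2: left subtree has 1 node {38}, right has 0 { }.
    Root 29: left subtree has 0 nodes { }, right has 1 {36}.
  Root 19: left subtree has 0 nodes { }, right has 1 {3}.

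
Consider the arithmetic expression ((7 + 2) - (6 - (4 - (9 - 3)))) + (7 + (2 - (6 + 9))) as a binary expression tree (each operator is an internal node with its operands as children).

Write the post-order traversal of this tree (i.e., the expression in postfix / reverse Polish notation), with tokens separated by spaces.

Post-order on an expression tree gives postfix notation: for each operator, emit left operand, right operand, then the operator.

7 2 + 6 4 9 3 - - - - 7 2 6 9 + - + +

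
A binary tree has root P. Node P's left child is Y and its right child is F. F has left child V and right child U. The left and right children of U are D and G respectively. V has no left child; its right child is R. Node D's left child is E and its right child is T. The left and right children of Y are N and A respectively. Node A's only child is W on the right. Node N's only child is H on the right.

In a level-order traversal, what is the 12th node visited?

Level-order visits nodes level by level from the root, left to right within each level.
Level 0: P
Level 1: Y, F
Level 2: N, A, V, U
Level 3: H, W, R, D, G
Level 4: E, T
Full level-order sequence: P, Y, F, N, A, V, U, H, W, R, D, G, E, T.

G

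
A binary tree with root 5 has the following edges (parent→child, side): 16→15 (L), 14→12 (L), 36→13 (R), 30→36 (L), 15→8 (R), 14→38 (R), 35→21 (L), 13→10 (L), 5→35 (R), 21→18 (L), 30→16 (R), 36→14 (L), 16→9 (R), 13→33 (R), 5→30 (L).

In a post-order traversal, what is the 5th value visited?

33

Post-order visits the left subtree, then the right subtree, then the node.
At 5: go left to 30.
  At 30: go left to 36.
    At 36: go left to 14.
      At 14: go left to 12.
        12 is a leaf — visit 12.
      At 14: go right to 38.
        38 is a leaf — visit 38.
      Visit 14.
    At 36: go right to 13.
      At 13: go left to 10.
        10 is a leaf — visit 10.
      At 13: go right to 33.
        33 is a leaf — visit 33.
      Visit 13.
    Visit 36.
  At 30: go right to 16.
    At 16: go left to 15.
      At 15: no left child.
      At 15: go right to 8.
        8 is a leaf — visit 8.
      Visit 15.
    At 16: go right to 9.
      9 is a leaf — visit 9.
    Visit 16.
  Visit 30.
At 5: go right to 35.
  At 35: go left to 21.
    At 21: go left to 18.
      18 is a leaf — visit 18.
    At 21: no right child.
    Visit 21.
  At 35: no right child.
  Visit 35.
Visit 5.
Full post-order sequence: 12, 38, 14, 10, 33, 13, 36, 8, 15, 9, 16, 30, 18, 21, 35, 5.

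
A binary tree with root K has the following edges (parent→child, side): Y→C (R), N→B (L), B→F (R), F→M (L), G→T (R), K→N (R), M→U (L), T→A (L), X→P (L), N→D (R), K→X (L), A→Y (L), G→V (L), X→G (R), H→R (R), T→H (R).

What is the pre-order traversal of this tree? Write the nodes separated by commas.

K, X, P, G, V, T, A, Y, C, H, R, N, B, F, M, U, D

Pre-order visits the node, then its left subtree, then its right subtree.
Visit K.
At K: go left to X.
  Visit X.
  At X: go left to P.
    P is a leaf — visit P.
  At X: go right to G.
    Visit G.
    At G: go left to V.
      V is a leaf — visit V.
    At G: go right to T.
      Visit T.
      At T: go left to A.
        Visit A.
        At A: go left to Y.
          Visit Y.
          At Y: no left child.
          At Y: go right to C.
            C is a leaf — visit C.
        At A: no right child.
      At T: go right to H.
        Visit H.
        At H: no left child.
        At H: go right to R.
          R is a leaf — visit R.
At K: go right to N.
  Visit N.
  At N: go left to B.
    Visit B.
    At B: no left child.
    At B: go right to F.
      Visit F.
      At F: go left to M.
        Visit M.
        At M: go left to U.
          U is a leaf — visit U.
        At M: no right child.
      At F: no right child.
  At N: go right to D.
    D is a leaf — visit D.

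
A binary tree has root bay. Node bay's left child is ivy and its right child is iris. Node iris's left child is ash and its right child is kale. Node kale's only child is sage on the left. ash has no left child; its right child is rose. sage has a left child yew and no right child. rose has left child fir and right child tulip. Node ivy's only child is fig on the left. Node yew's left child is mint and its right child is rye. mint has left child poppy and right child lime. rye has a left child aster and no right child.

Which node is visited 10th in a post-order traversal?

Post-order visits the left subtree, then the right subtree, then the node.
At bay: go left to ivy.
  At ivy: go left to fig.
    fig is a leaf — visit fig.
  At ivy: no right child.
  Visit ivy.
At bay: go right to iris.
  At iris: go left to ash.
    At ash: no left child.
    At ash: go right to rose.
      At rose: go left to fir.
        fir is a leaf — visit fir.
      At rose: go right to tulip.
        tulip is a leaf — visit tulip.
      Visit rose.
    Visit ash.
  At iris: go right to kale.
    At kale: go left to sage.
      At sage: go left to yew.
        At yew: go left to mint.
          At mint: go left to poppy.
            poppy is a leaf — visit poppy.
          At mint: go right to lime.
            lime is a leaf — visit lime.
          Visit mint.
        At yew: go right to rye.
          At rye: go left to aster.
            aster is a leaf — visit aster.
          At rye: no right child.
          Visit rye.
        Visit yew.
      At sage: no right child.
      Visit sage.
    At kale: no right child.
    Visit kale.
  Visit iris.
Visit bay.
Full post-order sequence: fig, ivy, fir, tulip, rose, ash, poppy, lime, mint, aster, rye, yew, sage, kale, iris, bay.

aster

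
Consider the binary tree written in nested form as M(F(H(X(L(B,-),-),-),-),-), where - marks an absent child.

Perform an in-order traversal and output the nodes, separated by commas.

B, L, X, H, F, M

In-order visits the left subtree, then the node, then the right subtree.
At M: go left to F.
  At F: go left to H.
    At H: go left to X.
      At X: go left to L.
        At L: go left to B.
          B is a leaf — visit B.
        Visit L.
        At L: no right child.
      Visit X.
      At X: no right child.
    Visit H.
    At H: no right child.
  Visit F.
  At F: no right child.
Visit M.
At M: no right child.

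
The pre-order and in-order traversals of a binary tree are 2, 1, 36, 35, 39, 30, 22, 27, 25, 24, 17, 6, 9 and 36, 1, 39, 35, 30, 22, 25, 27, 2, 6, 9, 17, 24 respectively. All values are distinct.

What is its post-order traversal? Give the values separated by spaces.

36 39 25 27 22 30 35 1 9 6 17 24 2

The first element of pre-order is the root; it splits in-order into left and right subtrees.
Root 2: left subtree has 8 nodes {36, 1, 39, 35, 30, 22, 25, 27}, right has 4 {6, 9, 17, 24}.
  Root 1: left subtree has 1 node {36}, right has 6 {39, 35, 30, 22, 25, 27}.
    Root 35: left subtree has 1 node {39}, right has 4 {30, 22, 25, 27}.
      Root 30: left subtree has 0 nodes { }, right has 3 {22, 25, 27}.
        Root 22: left subtree has 0 nodes { }, right has 2 {25, 27}.
          Root 27: left subtree has 1 node {25}, right has 0 { }.
  Root 24: left subtree has 3 nodes {6, 9, 17}, right has 0 { }.
    Root 17: left subtree has 2 nodes {6, 9}, right has 0 { }.
      Root 6: left subtree has 0 nodes { }, right has 1 {9}.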